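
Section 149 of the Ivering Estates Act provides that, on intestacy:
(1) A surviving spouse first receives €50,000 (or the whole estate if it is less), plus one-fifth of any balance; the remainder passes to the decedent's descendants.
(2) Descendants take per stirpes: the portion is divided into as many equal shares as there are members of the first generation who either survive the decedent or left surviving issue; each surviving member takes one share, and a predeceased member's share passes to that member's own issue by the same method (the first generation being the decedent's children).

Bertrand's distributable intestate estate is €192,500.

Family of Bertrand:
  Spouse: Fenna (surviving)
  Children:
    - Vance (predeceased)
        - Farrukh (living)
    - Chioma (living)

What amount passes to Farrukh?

Farrukh receives €57,000.

Fenna first takes €50,000, leaving a balance of €142,500. Fenna then takes one-fifth of the balance (€28,500), for a total of €78,500. The remaining €114,000 passes to the descendants.
The descendants' portion (€114,000) is divided into 2 shares of €57,000: Chioma takes €57,000; Vance's €57,000 share passes to Vance's issue.
Vance's share (€57,000) passes entirely to Farrukh.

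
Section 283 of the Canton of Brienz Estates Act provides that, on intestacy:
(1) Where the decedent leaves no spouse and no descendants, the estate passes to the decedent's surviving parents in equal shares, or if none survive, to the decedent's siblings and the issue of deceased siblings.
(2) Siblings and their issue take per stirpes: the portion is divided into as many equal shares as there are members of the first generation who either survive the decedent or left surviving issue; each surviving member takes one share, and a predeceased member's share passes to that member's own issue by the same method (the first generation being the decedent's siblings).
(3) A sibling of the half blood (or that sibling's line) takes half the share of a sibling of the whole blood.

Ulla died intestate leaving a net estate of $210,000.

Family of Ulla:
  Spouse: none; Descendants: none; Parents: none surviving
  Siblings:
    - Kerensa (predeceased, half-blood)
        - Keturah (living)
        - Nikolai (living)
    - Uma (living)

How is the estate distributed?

The entire $210,000 passes to the siblings and their issue.
Counting each half-blood sibling's line as half a unit, there are 3/2 units in $210,000, so one unit is $140,000. Whole-blood lines (Uma) take $140,000 each; half-blood lines (Kerensa) take $70,000 each.
Kerensa's share ($70,000) is divided into 2 shares of $35,000: Keturah and Nikolai each take $35,000.

Keturah: $35,000; Nikolai: $35,000; Uma: $140,000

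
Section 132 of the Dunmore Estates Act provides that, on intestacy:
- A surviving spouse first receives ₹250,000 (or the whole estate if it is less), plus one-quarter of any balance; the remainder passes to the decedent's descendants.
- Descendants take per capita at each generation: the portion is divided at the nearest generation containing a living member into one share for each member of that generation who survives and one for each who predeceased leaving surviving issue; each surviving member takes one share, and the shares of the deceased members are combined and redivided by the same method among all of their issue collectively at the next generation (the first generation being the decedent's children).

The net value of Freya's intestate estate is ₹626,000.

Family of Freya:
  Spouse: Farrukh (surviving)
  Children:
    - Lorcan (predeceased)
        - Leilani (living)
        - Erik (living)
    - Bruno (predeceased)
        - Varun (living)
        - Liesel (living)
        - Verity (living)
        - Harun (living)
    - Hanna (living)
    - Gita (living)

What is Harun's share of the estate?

Harun receives ₹23,500.

Farrukh first takes ₹250,000, leaving a balance of ₹376,000. Farrukh then takes one-quarter of the balance (₹94,000), for a total of ₹344,000. The remaining ₹282,000 passes to the descendants.
The descendants' portion (₹282,000) is divided at the children's generation into 4 shares of ₹70,500. Hanna and Gita each take ₹70,500. The 2 shares of the deceased (Lorcan and Bruno) are combined into a pool of ₹141,000.
That pool (₹141,000) is divided at the grandchildren's generation equally among Leilani, Erik, Varun, Liesel, Verity, and Harun: ₹23,500 each.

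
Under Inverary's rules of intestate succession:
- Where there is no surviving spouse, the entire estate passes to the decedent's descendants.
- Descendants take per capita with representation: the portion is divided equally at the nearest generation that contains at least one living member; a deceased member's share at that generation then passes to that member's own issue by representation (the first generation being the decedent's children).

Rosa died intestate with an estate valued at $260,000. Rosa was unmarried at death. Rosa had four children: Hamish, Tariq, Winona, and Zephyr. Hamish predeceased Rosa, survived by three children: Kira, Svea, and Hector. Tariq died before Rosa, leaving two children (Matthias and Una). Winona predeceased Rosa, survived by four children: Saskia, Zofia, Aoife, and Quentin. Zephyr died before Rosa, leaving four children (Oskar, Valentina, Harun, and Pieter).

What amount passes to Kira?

Kira receives $20,000.

The entire $260,000 passes to the descendants.
No child survives, so the initial division is made at the grandchildren's generation.
That amount ($260,000) is divided into 13 shares of $20,000: Kira, Svea, Hector, Matthias, Una, Saskia, Zofia, Aoife, Quentin, Oskar, Valentina, Harun, and Pieter each take $20,000.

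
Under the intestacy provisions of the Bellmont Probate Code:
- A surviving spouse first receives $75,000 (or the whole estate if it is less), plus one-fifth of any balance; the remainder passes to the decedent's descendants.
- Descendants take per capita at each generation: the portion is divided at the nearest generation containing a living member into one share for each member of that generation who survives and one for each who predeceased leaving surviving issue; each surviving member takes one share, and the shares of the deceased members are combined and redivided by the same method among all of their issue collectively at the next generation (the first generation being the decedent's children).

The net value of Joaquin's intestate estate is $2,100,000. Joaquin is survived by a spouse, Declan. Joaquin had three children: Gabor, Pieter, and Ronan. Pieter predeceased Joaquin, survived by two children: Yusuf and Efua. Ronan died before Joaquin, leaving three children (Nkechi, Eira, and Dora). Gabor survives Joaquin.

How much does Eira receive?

Eira receives $216,000.

Declan first takes $75,000, leaving a balance of $2,025,000. Declan then takes one-fifth of the balance ($405,000), for a total of $480,000. The remaining $1,620,000 passes to the descendants.
The descendants' portion ($1,620,000) is divided at the children's generation into 3 shares of $540,000. Gabor takes $540,000. The 2 shares of the deceased (Pieter and Ronan) are combined into a pool of $1,080,000.
That pool ($1,080,000) is divided at the grandchildren's generation equally among Yusuf, Efua, Nkechi, Eira, and Dora: $216,000 each.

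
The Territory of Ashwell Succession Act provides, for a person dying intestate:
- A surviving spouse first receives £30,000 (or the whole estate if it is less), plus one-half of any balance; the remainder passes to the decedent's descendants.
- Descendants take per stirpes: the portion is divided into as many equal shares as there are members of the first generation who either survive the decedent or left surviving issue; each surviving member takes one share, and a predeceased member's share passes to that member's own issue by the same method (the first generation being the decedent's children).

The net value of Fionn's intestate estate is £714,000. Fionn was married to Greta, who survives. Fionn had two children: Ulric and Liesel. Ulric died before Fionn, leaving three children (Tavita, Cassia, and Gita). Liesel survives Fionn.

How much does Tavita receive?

Greta first takes £30,000, leaving a balance of £684,000. Greta then takes one-half of the balance (£342,000), for a total of £372,000. The remaining £342,000 passes to the descendants.
The descendants' portion (£342,000) is divided into 2 shares of £171,000: Liesel takes £171,000; Ulric's £171,000 share passes to Ulric's issue.
Ulric's share (£171,000) is divided into 3 shares of £57,000: Tavita, Cassia, and Gita each take £57,000.

Tavita receives £57,000.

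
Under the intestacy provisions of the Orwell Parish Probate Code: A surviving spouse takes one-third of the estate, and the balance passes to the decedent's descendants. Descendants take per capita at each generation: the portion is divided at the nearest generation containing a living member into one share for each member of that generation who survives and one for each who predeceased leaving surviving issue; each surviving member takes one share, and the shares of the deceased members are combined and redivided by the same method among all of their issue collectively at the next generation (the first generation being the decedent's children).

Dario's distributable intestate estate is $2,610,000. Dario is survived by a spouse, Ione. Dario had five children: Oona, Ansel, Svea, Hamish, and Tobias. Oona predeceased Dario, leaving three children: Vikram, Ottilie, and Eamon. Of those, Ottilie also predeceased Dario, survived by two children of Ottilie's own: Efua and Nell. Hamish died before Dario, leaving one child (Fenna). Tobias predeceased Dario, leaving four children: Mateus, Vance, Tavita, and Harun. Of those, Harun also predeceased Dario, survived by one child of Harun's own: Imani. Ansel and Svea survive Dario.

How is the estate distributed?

Ione: $870,000; Vikram: $130,500; Efua: $87,000; Nell: $87,000; Eamon: $130,500; Ansel: $348,000; Svea: $348,000; Fenna: $130,500; Mateus: $130,500; Vance: $130,500; Tavita: $130,500; Imani: $87,000

Ione takes one-third of $2,610,000 = $870,000. The remaining $1,740,000 passes to the descendants.
The descendants' portion ($1,740,000) is divided at the children's generation into 5 shares of $348,000. Ansel and Svea each take $348,000. The 3 shares of the deceased (Oona, Hamish, and Tobias) are combined into a pool of $1,044,000.
That pool ($1,044,000) is divided at the grandchildren's generation into 8 shares of $130,500. Vikram, Eamon, Fenna, Mateus, Vance, and Tavita each take $130,500. The 2 shares of the deceased (Ottilie and Harun) are combined into a pool of $261,000.
That pool ($261,000) is divided at the great-grandchildren's generation equally among Efua, Nell, and Imani: $87,000 each.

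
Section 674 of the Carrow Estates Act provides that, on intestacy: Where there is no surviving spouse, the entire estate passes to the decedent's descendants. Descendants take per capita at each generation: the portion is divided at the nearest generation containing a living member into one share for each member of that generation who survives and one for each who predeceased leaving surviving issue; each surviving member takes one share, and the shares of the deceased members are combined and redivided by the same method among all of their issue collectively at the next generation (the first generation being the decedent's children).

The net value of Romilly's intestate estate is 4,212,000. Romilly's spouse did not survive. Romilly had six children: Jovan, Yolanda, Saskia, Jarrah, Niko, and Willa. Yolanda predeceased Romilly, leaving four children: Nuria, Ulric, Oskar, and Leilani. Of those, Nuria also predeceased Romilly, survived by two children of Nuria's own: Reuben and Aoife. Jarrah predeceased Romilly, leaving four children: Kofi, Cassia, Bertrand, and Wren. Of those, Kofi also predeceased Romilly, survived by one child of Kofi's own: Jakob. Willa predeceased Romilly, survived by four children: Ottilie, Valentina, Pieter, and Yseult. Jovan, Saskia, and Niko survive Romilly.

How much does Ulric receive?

The entire 4,212,000 passes to the descendants.
That amount (4,212,000) is divided at the children's generation into 6 shares of 702,000. Jovan, Saskia, and Niko each take 702,000. The 3 shares of the deceased (Yolanda, Jarrah, and Willa) are combined into a pool of 2,106,000.
That pool (2,106,000) is divided at the grandchildren's generation into 12 shares of 175,500. Ulric, Oskar, Leilani, Cassia, Bertrand, Wren, Ottilie, Valentina, Pieter, and Yseult each take 175,500. The 2 shares of the deceased (Nuria and Kofi) are combined into a pool of 351,000.
That pool (351,000) is divided at the great-grandchildren's generation equally among Reuben, Aoife, and Jakob: 117,000 each.

Ulric receives 175,500.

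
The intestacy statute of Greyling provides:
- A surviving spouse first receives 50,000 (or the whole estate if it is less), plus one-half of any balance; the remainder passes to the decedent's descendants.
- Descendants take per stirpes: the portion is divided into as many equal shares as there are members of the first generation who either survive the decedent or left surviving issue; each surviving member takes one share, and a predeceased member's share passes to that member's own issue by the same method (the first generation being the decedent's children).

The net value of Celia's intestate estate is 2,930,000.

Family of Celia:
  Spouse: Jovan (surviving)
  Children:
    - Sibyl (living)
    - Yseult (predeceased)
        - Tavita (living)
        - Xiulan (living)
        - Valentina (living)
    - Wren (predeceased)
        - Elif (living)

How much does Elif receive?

Jovan first takes 50,000, leaving a balance of 2,880,000. Jovan then takes one-half of the balance (1,440,000), for a total of 1,490,000. The remaining 1,440,000 passes to the descendants.
The descendants' portion (1,440,000) is divided into 3 shares of 480,000: Sibyl takes 480,000; Yseult's 480,000 share passes to Yseult's issue; Wren's 480,000 share passes to Wren's issue.
Yseult's share (480,000) is divided into 3 shares of 160,000: Tavita, Xiulan, and Valentina each take 160,000.
Wren's share (480,000) passes entirely to Elif.

Elif receives 480,000.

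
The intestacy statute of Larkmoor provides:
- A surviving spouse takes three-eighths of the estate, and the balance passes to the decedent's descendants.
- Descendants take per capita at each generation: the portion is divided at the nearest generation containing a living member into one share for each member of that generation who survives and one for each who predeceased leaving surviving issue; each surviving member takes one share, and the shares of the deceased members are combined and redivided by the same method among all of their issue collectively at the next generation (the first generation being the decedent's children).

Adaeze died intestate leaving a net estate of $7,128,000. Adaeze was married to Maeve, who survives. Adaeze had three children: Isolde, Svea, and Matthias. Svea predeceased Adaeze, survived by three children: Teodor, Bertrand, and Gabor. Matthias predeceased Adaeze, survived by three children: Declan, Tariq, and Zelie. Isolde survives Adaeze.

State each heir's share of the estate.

Maeve: $2,673,000; Isolde: $1,485,000; Teodor: $495,000; Bertrand: $495,000; Gabor: $495,000; Declan: $495,000; Tariq: $495,000; Zelie: $495,000

Maeve takes three-eighths of $7,128,000 = $2,673,000. The remaining $4,455,000 passes to the descendants.
The descendants' portion ($4,455,000) is divided at the children's generation into 3 shares of $1,485,000. Isolde takes $1,485,000. The 2 shares of the deceased (Svea and Matthias) are combined into a pool of $2,970,000.
That pool ($2,970,000) is divided at the grandchildren's generation equally among Teodor, Bertrand, Gabor, Declan, Tariq, and Zelie: $495,000 each.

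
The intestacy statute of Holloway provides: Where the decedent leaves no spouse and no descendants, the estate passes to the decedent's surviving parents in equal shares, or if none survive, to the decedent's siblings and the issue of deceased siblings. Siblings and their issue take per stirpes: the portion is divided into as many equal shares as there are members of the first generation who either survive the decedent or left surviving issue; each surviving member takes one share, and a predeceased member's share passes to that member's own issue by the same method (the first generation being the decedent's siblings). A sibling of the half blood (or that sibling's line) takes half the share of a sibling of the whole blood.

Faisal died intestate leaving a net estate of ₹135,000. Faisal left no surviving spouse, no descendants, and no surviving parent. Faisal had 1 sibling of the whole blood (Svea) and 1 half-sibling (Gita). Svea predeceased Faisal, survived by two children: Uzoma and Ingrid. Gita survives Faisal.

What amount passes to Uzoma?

Uzoma receives ₹45,000.

The entire ₹135,000 passes to the siblings and their issue.
Counting each half-blood sibling's line as half a unit, there are 3/2 units in ₹135,000, so one unit is ₹90,000. Whole-blood lines (Svea) take ₹90,000 each; half-blood lines (Gita) take ₹45,000 each.
Svea's share (₹90,000) is divided into 2 shares of ₹45,000: Uzoma and Ingrid each take ₹45,000.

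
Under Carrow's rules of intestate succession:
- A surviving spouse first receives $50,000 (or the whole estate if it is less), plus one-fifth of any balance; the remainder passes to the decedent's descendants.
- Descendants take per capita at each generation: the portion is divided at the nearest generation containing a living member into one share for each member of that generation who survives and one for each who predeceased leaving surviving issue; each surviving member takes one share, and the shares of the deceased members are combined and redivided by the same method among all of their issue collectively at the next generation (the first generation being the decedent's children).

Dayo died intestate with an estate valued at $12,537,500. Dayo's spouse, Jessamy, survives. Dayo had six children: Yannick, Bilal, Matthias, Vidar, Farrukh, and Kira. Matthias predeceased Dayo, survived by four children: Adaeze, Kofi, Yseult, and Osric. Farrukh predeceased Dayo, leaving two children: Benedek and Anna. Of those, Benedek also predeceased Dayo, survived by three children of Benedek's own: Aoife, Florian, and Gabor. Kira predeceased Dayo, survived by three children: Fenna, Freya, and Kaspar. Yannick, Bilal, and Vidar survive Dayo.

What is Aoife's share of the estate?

Jessamy first takes $50,000, leaving a balance of $12,487,500. Jessamy then takes one-fifth of the balance ($2,497,500), for a total of $2,547,500. The remaining $9,990,000 passes to the descendants.
The descendants' portion ($9,990,000) is divided at the children's generation into 6 shares of $1,665,000. Yannick, Bilal, and Vidar each take $1,665,000. The 3 shares of the deceased (Matthias, Farrukh, and Kira) are combined into a pool of $4,995,000.
That pool ($4,995,000) is divided at the grandchildren's generation into 9 shares of $555,000. Adaeze, Kofi, Yseult, Osric, Anna, Fenna, Freya, and Kaspar each take $555,000. The remaining share for the deceased Benedek ($555,000) is carried to the next generation.
That pool ($555,000) is divided at the great-grandchildren's generation equally among Aoife, Florian, and Gabor: $185,000 each.

Aoife receives $185,000.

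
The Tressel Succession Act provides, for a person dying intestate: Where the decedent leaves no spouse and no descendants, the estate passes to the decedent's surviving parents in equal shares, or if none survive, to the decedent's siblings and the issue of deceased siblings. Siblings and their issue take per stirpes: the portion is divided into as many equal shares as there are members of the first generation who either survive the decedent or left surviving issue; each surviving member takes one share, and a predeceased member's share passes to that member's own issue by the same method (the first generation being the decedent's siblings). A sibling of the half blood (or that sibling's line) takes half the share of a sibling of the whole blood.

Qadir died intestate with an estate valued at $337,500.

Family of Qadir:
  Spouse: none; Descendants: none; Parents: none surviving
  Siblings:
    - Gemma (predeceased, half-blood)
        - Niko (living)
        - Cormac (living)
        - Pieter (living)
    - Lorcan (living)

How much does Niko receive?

Niko receives $37,500.

The entire $337,500 passes to the siblings and their issue.
Counting each half-blood sibling's line as half a unit, there are 3/2 units in $337,500, so one unit is $225,000. Whole-blood lines (Lorcan) take $225,000 each; half-blood lines (Gemma) take $112,500 each.
Gemma's share ($112,500) is divided into 3 shares of $37,500: Niko, Cormac, and Pieter each take $37,500.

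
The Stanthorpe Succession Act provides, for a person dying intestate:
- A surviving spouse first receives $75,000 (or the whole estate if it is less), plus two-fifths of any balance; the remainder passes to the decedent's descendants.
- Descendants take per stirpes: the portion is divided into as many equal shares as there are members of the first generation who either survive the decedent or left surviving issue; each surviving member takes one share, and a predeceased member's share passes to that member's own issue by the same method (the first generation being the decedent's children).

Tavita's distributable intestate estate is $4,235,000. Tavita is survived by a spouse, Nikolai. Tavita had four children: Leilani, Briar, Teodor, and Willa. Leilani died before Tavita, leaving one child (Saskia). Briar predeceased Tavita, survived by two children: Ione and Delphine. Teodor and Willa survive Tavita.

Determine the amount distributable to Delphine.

Nikolai first takes $75,000, leaving a balance of $4,160,000. Nikolai then takes two-fifths of the balance ($1,664,000), for a total of $1,739,000. The remaining $2,496,000 passes to the descendants.
The descendants' portion ($2,496,000) is divided into 4 shares of $624,000: Teodor and Willa each take $624,000; Leilani's $624,000 share passes to Leilani's issue; Briar's $624,000 share passes to Briar's issue.
Leilani's share ($624,000) passes entirely to Saskia.
Briar's share ($624,000) is divided into 2 shares of $312,000: Ione and Delphine each take $312,000.

Delphine receives $312,000.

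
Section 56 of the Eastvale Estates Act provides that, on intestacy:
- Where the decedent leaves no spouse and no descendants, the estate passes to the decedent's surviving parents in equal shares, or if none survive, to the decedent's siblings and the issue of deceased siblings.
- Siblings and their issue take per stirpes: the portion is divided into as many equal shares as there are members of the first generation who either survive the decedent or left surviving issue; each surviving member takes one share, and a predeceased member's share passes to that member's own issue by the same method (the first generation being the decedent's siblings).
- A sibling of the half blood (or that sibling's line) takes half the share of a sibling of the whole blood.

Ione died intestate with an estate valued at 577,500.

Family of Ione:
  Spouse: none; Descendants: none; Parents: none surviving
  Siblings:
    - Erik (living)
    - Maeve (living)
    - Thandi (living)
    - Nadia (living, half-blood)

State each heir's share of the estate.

Erik: 165,000; Maeve: 165,000; Thandi: 165,000; Nadia: 82,500

The entire 577,500 passes to the siblings and their issue.
Counting each half-blood sibling's line as half a unit, there are 7/2 units in 577,500, so one unit is 165,000. Whole-blood lines (Erik, Maeve, and Thandi) take 165,000 each; half-blood lines (Nadia) take 82,500 each.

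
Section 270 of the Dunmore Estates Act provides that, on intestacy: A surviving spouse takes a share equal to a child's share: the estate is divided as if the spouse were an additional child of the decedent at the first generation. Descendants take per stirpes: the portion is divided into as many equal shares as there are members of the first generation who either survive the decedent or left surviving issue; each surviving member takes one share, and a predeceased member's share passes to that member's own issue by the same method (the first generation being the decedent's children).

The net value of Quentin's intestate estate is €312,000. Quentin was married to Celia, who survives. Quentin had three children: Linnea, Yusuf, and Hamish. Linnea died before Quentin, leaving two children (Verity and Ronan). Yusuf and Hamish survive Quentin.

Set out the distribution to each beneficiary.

The spouse counts as an additional share at the children's level, so there are 4 primary shares of €78,000. Celia takes one such share (€78,000).
The children's combined portion (€234,000) is divided into 3 shares of €78,000: Yusuf and Hamish each take €78,000; Linnea's €78,000 share passes to Linnea's issue.
Linnea's share (€78,000) is divided into 2 shares of €39,000: Verity and Ronan each take €39,000.

Celia: €78,000; Verity: €39,000; Ronan: €39,000; Yusuf: €78,000; Hamish: €78,000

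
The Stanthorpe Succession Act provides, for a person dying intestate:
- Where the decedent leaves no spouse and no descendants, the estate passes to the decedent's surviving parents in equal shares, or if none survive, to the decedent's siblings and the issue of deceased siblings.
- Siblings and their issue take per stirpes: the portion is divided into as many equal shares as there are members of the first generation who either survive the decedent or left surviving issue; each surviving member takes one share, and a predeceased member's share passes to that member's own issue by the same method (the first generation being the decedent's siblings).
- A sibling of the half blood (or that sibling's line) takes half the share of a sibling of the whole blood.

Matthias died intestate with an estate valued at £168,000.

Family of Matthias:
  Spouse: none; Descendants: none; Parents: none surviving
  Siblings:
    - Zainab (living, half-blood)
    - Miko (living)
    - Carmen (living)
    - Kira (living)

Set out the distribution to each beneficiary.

Zainab: £24,000; Miko: £48,000; Carmen: £48,000; Kira: £48,000

The entire £168,000 passes to the siblings and their issue.
Counting each half-blood sibling's line as half a unit, there are 7/2 units in £168,000, so one unit is £48,000. Whole-blood lines (Miko, Carmen, and Kira) take £48,000 each; half-blood lines (Zainab) take £24,000 each.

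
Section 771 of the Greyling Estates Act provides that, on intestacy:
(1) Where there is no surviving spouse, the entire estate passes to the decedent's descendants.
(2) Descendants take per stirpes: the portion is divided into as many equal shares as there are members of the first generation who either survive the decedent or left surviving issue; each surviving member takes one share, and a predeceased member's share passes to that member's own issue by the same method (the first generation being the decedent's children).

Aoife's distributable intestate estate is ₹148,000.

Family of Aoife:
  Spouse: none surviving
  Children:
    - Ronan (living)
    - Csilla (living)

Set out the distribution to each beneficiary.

Ronan: ₹74,000; Csilla: ₹74,000

The entire ₹148,000 passes to the descendants.
That amount (₹148,000) is divided into 2 shares of ₹74,000: Ronan and Csilla each take ₹74,000.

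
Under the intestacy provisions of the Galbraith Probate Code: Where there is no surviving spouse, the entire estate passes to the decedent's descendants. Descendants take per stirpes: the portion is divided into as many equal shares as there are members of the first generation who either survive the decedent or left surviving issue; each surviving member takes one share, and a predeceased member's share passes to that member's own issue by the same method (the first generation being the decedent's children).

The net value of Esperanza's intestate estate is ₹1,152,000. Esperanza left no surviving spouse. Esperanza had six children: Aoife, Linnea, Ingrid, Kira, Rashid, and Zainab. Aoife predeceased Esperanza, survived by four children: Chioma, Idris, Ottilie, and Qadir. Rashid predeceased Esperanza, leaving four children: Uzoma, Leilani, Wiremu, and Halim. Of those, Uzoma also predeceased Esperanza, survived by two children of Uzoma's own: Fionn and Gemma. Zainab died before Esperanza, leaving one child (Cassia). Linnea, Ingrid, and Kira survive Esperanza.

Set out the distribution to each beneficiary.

The entire ₹1,152,000 passes to the descendants.
That amount (₹1,152,000) is divided into 6 shares of ₹192,000: Linnea, Ingrid, and Kira each take ₹192,000; Aoife's ₹192,000 share passes to Aoife's issue; Rashid's ₹192,000 share passes to Rashid's issue; Zainab's ₹192,000 share passes to Zainab's issue.
Aoife's share (₹192,000) is divided into 4 shares of ₹48,000: Chioma, Idris, Ottilie, and Qadir each take ₹48,000.
Rashid's share (₹192,000) is divided into 4 shares of ₹48,000: Leilani, Wiremu, and Halim each take ₹48,000; Uzoma's ₹48,000 share passes to Uzoma's issue.
Uzoma's share (₹48,000) is divided into 2 shares of ₹24,000: Fionn and Gemma each take ₹24,000.
Zainab's share (₹192,000) passes entirely to Cassia.

Chioma: ₹48,000; Idris: ₹48,000; Ottilie: ₹48,000; Qadir: ₹48,000; Linnea: ₹192,000; Ingrid: ₹192,000; Kira: ₹192,000; Fionn: ₹24,000; Gemma: ₹24,000; Leilani: ₹48,000; Wiremu: ₹48,000; Halim: ₹48,000; Cassia: ₹192,000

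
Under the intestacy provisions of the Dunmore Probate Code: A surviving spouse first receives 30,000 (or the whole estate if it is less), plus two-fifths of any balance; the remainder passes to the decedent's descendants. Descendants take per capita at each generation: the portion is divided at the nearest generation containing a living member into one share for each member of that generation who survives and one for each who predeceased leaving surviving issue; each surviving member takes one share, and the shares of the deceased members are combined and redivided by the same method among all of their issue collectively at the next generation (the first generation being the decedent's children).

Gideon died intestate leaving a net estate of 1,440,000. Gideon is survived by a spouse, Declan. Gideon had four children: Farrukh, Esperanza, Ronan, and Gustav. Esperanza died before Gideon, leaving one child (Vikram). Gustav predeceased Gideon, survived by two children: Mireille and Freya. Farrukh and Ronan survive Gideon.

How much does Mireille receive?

Declan first takes 30,000, leaving a balance of 1,410,000. Declan then takes two-fifths of the balance (564,000), for a total of 594,000. The remaining 846,000 passes to the descendants.
The descendants' portion (846,000) is divided at the children's generation into 4 shares of 211,500. Farrukh and Ronan each take 211,500. The 2 shares of the deceased (Esperanza and Gustav) are combined into a pool of 423,000.
That pool (423,000) is divided at the grandchildren's generation equally among Vikram, Mireille, and Freya: 141,000 each.

Mireille receives 141,000.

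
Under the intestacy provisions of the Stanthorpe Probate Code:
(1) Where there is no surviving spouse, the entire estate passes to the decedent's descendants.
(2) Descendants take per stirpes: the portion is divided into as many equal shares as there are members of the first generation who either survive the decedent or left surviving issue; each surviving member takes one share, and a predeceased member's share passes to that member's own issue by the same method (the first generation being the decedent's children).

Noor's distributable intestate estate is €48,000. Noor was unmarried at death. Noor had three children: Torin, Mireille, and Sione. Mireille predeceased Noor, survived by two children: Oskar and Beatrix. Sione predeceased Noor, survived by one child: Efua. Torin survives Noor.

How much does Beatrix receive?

Beatrix receives €8,000.

The entire €48,000 passes to the descendants.
That amount (€48,000) is divided into 3 shares of €16,000: Torin takes €16,000; Mireille's €16,000 share passes to Mireille's issue; Sione's €16,000 share passes to Sione's issue.
Mireille's share (€16,000) is divided into 2 shares of €8,000: Oskar and Beatrix each take €8,000.
Sione's share (€16,000) passes entirely to Efua.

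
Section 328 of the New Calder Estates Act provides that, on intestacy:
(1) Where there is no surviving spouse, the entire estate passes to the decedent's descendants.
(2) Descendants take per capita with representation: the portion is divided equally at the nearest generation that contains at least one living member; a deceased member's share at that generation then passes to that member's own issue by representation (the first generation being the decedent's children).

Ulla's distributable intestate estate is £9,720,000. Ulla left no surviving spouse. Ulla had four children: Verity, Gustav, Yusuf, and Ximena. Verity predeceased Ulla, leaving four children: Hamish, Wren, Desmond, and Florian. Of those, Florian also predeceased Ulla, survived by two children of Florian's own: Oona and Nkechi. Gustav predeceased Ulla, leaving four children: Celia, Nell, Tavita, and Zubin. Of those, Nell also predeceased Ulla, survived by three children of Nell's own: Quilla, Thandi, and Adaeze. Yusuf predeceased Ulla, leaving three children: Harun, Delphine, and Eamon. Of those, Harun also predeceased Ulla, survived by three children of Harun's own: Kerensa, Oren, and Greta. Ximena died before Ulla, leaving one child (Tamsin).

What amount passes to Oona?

Oona receives £405,000.

The entire £9,720,000 passes to the descendants.
No child survives, so the initial division is made at the grandchildren's generation.
That amount (£9,720,000) is divided into 12 shares of £810,000: Hamish, Wren, Desmond, Celia, Tavita, Zubin, Delphine, Eamon, and Tamsin each take £810,000; Florian's £810,000 share passes to Florian's issue; Nell's £810,000 share passes to Nell's issue; Harun's £810,000 share passes to Harun's issue.
Florian's share (£810,000) is divided into 2 shares of £405,000: Oona and Nkechi each take £405,000.
Nell's share (£810,000) is divided into 3 shares of £270,000: Quilla, Thandi, and Adaeze each take £270,000.
Harun's share (£810,000) is divided into 3 shares of £270,000: Kerensa, Oren, and Greta each take £270,000.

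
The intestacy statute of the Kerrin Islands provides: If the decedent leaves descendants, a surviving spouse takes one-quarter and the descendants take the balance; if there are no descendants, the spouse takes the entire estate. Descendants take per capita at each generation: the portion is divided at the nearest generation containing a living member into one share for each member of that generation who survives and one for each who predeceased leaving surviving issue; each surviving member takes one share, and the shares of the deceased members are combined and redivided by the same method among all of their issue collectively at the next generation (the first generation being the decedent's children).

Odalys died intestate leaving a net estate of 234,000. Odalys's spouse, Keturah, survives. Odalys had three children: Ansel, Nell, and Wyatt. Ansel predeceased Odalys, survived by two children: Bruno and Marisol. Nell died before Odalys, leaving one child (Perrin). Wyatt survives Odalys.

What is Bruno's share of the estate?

Keturah takes one-quarter of 234,000 = 58,500. The remaining 175,500 passes to the descendants.
The descendants' portion (175,500) is divided at the children's generation into 3 shares of 58,500. Wyatt takes 58,500. The 2 shares of the deceased (Ansel and Nell) are combined into a pool of 117,000.
That pool (117,000) is divided at the grandchildren's generation equally among Bruno, Marisol, and Perrin: 39,000 each.

Bruno receives 39,000.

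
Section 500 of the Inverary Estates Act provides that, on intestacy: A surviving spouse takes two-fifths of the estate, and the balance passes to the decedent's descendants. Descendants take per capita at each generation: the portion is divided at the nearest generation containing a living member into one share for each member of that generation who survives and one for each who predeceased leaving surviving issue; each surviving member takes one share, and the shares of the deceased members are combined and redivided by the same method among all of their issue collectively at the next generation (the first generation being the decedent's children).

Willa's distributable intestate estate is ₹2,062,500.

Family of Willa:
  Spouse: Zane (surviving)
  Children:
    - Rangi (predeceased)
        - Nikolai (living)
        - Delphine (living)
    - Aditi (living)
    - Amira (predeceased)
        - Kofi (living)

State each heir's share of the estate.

Zane: ₹825,000; Nikolai: ₹275,000; Delphine: ₹275,000; Aditi: ₹412,500; Kofi: ₹275,000

Zane takes two-fifths of ₹2,062,500 = ₹825,000. The remaining ₹1,237,500 passes to the descendants.
The descendants' portion (₹1,237,500) is divided at the children's generation into 3 shares of ₹412,500. Aditi takes ₹412,500. The 2 shares of the deceased (Rangi and Amira) are combined into a pool of ₹825,000.
That pool (₹825,000) is divided at the grandchildren's generation equally among Nikolai, Delphine, and Kofi: ₹275,000 each.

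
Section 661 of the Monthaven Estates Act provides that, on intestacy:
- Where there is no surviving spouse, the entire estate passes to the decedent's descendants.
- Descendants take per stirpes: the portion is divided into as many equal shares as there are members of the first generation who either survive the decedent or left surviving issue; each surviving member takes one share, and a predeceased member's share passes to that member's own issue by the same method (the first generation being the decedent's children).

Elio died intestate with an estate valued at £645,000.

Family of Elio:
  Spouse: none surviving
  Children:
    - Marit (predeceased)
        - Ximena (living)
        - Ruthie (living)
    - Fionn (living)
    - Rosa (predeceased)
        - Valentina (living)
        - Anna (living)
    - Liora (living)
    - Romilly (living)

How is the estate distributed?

Ximena: £64,500; Ruthie: £64,500; Fionn: £129,000; Valentina: £64,500; Anna: £64,500; Liora: £129,000; Romilly: £129,000

The entire £645,000 passes to the descendants.
That amount (£645,000) is divided into 5 shares of £129,000: Fionn, Liora, and Romilly each take £129,000; Marit's £129,000 share passes to Marit's issue; Rosa's £129,000 share passes to Rosa's issue.
Marit's share (£129,000) is divided into 2 shares of £64,500: Ximena and Ruthie each take £64,500.
Rosa's share (£129,000) is divided into 2 shares of £64,500: Valentina and Anna each take £64,500.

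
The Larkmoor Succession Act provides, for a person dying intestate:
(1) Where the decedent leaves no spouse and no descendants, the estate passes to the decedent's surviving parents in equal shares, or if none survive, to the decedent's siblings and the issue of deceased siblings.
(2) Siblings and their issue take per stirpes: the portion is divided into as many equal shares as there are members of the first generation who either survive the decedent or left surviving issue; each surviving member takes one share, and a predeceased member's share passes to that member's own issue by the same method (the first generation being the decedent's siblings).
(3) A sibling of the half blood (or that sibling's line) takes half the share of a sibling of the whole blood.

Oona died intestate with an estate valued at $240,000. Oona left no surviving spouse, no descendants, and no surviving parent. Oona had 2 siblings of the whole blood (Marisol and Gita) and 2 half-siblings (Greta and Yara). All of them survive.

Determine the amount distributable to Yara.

Yara receives $40,000.

The entire $240,000 passes to the siblings and their issue.
Counting each half-blood sibling's line as half a unit, there are 3 units in $240,000, so one unit is $80,000. Whole-blood lines (Marisol and Gita) take $80,000 each; half-blood lines (Greta and Yara) take $40,000 each.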